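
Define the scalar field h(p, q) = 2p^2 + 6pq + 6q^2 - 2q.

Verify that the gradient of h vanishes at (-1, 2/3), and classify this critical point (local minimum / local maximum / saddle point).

∇h = (4p + 6q, 6p + 12q - 2); substituting (-1, 2/3) gives ∇h = (0, 0), so (-1, 2/3) is indeed a critical point.
The Hessian of h is constant: H = [[4, 6], [6, 12]].
det(H) = 4·12 − 6² = 12.
det(H) > 0 and tr(H) = 16 > 0, so H is positive definite and the point is a local minimum.

local minimum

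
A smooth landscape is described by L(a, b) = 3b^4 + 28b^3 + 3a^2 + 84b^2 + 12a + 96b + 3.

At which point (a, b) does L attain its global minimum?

L(a,b) separates as P(a) + Q(b) + 3, so its minimum is min P + min Q + 3.
P'(a) = 6a + 12 vanishes at a ∈ {-2}; Q'(b) = 12(b + 1)(b + 2)(b + 4) vanishes at b ∈ {-4, -2, -1}.
Local minima of P (where P''>0): P(-2)=-12. Local minima of Q: Q(-4)=-64, Q(-1)=-37.
So the global minimum of L is P(-2) + Q(-4) + 3 = -12 − 64 + 3 = -73, attained at (-2, -4).

(-2, -4)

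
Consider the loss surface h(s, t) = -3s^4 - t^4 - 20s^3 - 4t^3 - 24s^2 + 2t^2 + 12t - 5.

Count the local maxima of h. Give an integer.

4

h separates as a function of s plus a function of t, so ∇h=0 decouples.
∂h/∂s = -12s(s + 1)(s + 4) = 0 at s ∈ {-4, -1, 0}; ∂h/∂t = -4(t - 1)(t + 1)(t + 3) = 0 at t ∈ {-3, -1, 1}.
The Hessian is diagonal: diag(h_ss, h_tt). Second derivatives: h_ss(-4)=-144, h_ss(-1)=36, h_ss(0)=-48; h_tt(-3)=-32, h_tt(-1)=16, h_tt(1)=-32.
Local maxima occur where both diagonal entries negative: (-4, -3), (-4, 1), (0, -3), (0, 1). Count: 4.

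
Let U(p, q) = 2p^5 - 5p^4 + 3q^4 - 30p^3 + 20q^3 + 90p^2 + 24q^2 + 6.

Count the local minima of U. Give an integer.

U separates as a function of p plus a function of q, so ∇U=0 decouples.
∂U/∂p = 10p(p - 3)(p - 2)(p + 3) = 0 at p ∈ {-3, 0, 2, 3}; ∂U/∂q = 12q(q + 1)(q + 4) = 0 at q ∈ {-4, -1, 0}.
The Hessian is diagonal: diag(U_pp, U_qq). Second derivatives: U_pp(-3)=-900, U_pp(0)=180, U_pp(2)=-100, U_pp(3)=180; U_qq(-4)=144, U_qq(-1)=-36, U_qq(0)=48.
Local minima occur where both diagonal entries positive: (0, -4), (0, 0), (3, -4), (3, 0). Count: 4.

4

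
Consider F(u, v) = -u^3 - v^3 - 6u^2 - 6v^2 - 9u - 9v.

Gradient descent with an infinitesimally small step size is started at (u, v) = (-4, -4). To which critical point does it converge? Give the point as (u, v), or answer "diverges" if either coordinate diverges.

(-3, -3)

F is separable, so gradient descent decouples: u follows -∂F/∂u, v follows -∂F/∂v.
∂F/∂u = -3(u + 1)(u + 3); at u=-4 this is -9, so u increases.
∂F/∂v = -3(v + 1)(v + 3); at v=-4 this is -9, so v increases.
u converges to its nearest critical value -3 (a local min of the u-part); v converges to -3. The iterate converges to (-3, -3).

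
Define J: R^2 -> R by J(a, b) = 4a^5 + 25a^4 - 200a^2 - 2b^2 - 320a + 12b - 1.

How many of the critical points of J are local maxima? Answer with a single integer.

J separates as a function of a plus a function of b, so ∇J=0 decouples.
∂J/∂a = 20(a - 2)(a + 1)(a + 2)(a + 4) = 0 at a ∈ {-4, -2, -1, 2}; ∂J/∂b = -4(b - 3) = 0 at b ∈ {3}.
The Hessian is diagonal: diag(J_aa, J_bb). Second derivatives: J_aa(-4)=-720, J_aa(-2)=160, J_aa(-1)=-180, J_aa(2)=1440; J_bb(3)=-4.
Local maxima occur where both diagonal entries negative: (-4, 3), (-1, 3). Count: 2.

2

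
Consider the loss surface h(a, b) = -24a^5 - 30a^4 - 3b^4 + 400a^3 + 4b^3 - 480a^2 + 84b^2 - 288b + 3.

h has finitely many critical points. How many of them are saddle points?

h separates as a function of a plus a function of b, so ∇h=0 decouples.
∂h/∂a = -120a(a - 2)(a - 1)(a + 4) = 0 at a ∈ {-4, 0, 1, 2}; ∂h/∂b = -12(b - 3)(b - 2)(b + 4) = 0 at b ∈ {-4, 2, 3}.
The Hessian is diagonal: diag(h_aa, h_bb). Second derivatives: h_aa(-4)=14400, h_aa(0)=-960, h_aa(1)=600, h_aa(2)=-1440; h_bb(-4)=-504, h_bb(2)=72, h_bb(3)=-84.
Saddle points occur where the two diagonal entries have opposite signs: (-4, -4), (-4, 3), (0, 2), (1, -4), (1, 3), (2, 2). Count: 6.

6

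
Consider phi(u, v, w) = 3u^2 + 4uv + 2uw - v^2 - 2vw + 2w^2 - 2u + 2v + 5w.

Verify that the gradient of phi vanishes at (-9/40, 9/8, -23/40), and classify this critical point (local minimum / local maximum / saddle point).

saddle point

∇phi = (6u + 4v + 2w - 2, 4u - 2v - 2w + 2, 2u - 2v + 4w + 5); substituting (-9/40, 9/8, -23/40) gives ∇phi = (0, 0, 0), so (-9/40, 9/8, -23/40) is indeed a critical point.
The Hessian is constant: H = [[6, 4, 2], [4, -2, -2], [2, -2, 4]].
Leading principal minors: Δ₁ = 6, Δ₂ = -28, Δ₃ = -160.
The minors fit neither the all-positive nor the alternating-sign pattern, so H is indefinite: a saddle point.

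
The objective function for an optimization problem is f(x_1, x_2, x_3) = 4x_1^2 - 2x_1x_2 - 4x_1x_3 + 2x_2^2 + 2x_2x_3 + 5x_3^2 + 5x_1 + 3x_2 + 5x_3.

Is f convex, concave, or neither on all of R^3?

convex

f is quadratic, so its Hessian is the constant matrix H = [[8, -2, -4], [-2, 4, 2], [-4, 2, 10]].
Leading principal minors: 8, 28, 216.
All positive ⇒ H ≻ 0 ⇒ convex.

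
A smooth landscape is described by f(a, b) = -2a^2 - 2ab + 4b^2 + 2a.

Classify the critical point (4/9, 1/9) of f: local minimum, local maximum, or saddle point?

saddle point

The Hessian of f is constant: H = [[-4, -2], [-2, 8]].
det(H) = (-4)·8 − (-2)² = -36.
Since det(H) < 0, H is indefinite and the critical point is a saddle point.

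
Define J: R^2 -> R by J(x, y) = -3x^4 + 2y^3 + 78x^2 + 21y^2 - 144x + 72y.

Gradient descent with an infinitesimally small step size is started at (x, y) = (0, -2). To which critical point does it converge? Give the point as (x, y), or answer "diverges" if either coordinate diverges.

(1, -3)

J is separable, so gradient descent decouples: x follows -∂J/∂x, y follows -∂J/∂y.
∂J/∂x = -12(x - 3)(x - 1)(x + 4); at x=0 this is -144, so x increases.
∂J/∂y = 6(y + 3)(y + 4); at y=-2 this is 12, so y decreases.
x converges to its nearest critical value 1 (a local min of the x-part); y converges to -3. The iterate converges to (1, -3).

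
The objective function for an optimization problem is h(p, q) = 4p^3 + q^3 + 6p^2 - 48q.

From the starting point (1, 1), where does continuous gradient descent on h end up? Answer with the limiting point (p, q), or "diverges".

h is separable, so gradient descent decouples: p follows -∂h/∂p, q follows -∂h/∂q.
∂h/∂p = 12p(p + 1); at p=1 this is 24, so p decreases.
∂h/∂q = 3(q - 4)(q + 4); at q=1 this is -45, so q increases.
p converges to its nearest critical value 0 (a local min of the p-part); q converges to 4. The iterate converges to (0, 4).

(0, 4)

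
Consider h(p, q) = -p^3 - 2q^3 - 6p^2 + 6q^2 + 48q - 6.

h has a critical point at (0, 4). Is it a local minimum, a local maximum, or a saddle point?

local maximum

The mixed partial ∂²h/∂p∂q is 0, so the Hessian at any point is diag(h_pp, h_qq) = diag(-6(p + 2), 12(-q + 1)).
At (0, 4): H = diag(-12, -36).
Both eigenvalues are negative, so H is negative definite: a local maximum.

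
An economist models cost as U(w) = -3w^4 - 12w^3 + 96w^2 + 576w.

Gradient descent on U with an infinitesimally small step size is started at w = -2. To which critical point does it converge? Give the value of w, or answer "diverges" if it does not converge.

U'(w) = -12(w - 4)(w + 3)(w + 4), so U'(-2) = 144.
Gradient descent moves in the -U' direction, i.e. w is decreasing.
The nearest critical point in that direction is w = -3, where U'' = 84 > 0 (a local minimum). The iterate converges there.

-3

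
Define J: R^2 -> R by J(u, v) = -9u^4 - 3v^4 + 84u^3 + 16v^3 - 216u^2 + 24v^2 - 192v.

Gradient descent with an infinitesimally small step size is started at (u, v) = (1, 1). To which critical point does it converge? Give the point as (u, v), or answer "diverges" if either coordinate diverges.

(3, 2)

J is separable, so gradient descent decouples: u follows -∂J/∂u, v follows -∂J/∂v.
∂J/∂u = -36u(u - 4)(u - 3); at u=1 this is -216, so u increases.
∂J/∂v = -12(v - 4)(v - 2)(v + 2); at v=1 this is -108, so v increases.
u converges to its nearest critical value 3 (a local min of the u-part); v converges to 2. The iterate converges to (3, 2).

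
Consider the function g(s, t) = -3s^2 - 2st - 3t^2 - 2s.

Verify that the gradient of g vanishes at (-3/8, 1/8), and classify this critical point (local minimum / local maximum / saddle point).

∇g = (-6s - 2t - 2, -2s - 6t); substituting (-3/8, 1/8) gives ∇g = (0, 0), so (-3/8, 1/8) is indeed a critical point.
The Hessian of g is constant: H = [[-6, -2], [-2, -6]].
det(H) = (-6)·(-6) − (-2)² = 32.
det(H) > 0 and tr(H) = -12 < 0, so H is negative definite and the point is a local maximum.

local maximum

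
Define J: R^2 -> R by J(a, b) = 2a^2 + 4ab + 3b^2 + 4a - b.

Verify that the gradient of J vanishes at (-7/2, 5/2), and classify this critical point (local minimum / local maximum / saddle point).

local minimum

∇J = (4a + 4b + 4, 4a + 6b - 1); substituting (-7/2, 5/2) gives ∇J = (0, 0), so (-7/2, 5/2) is indeed a critical point.
The Hessian of J is constant: H = [[4, 4], [4, 6]].
det(H) = 4·6 − 4² = 8.
det(H) > 0 and tr(H) = 10 > 0, so H is positive definite and the point is a local minimum.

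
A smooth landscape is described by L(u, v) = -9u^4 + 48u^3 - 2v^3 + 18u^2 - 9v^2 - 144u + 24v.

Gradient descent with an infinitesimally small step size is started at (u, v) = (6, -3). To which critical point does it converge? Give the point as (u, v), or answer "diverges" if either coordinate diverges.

L is separable, so gradient descent decouples: u follows -∂L/∂u, v follows -∂L/∂v.
∂L/∂u = -36(u - 4)(u - 1)(u + 1); at u=6 this is -2520, so u increases.
∂L/∂v = -6(v - 1)(v + 4); at v=-3 this is 24, so v decreases.
The u-coordinate has no critical point in that direction and runs off to infinity.

diverges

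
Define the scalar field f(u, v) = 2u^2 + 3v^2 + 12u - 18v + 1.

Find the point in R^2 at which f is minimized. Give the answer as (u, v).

(-3, 3)

f(u,v) separates as P(u) + Q(v) + 1, so its minimum is min P + min Q + 1.
P'(u) = 4u + 12 vanishes at u ∈ {-3}; Q'(v) = 6v - 18 vanishes at v ∈ {3}.
Local minima of P (where P''>0): P(-3)=-18. Local minima of Q: Q(3)=-27.
So the global minimum of f is P(-3) + Q(3) + 1 = -18 − 27 + 1 = -44, attained at (-3, 3).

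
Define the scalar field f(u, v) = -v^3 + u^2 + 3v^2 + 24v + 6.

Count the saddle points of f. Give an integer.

f separates as a function of u plus a function of v, so ∇f=0 decouples.
∂f/∂u = 2u = 0 at u ∈ {0}; ∂f/∂v = -3(v - 4)(v + 2) = 0 at v ∈ {-2, 4}.
The Hessian is diagonal: diag(f_uu, f_vv). Second derivatives: f_uu(0)=2; f_vv(-2)=18, f_vv(4)=-18.
Saddle points occur where the two diagonal entries have opposite signs: (0, 4). Count: 1.

1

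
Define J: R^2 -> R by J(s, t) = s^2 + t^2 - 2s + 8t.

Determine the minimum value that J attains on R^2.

-17

J(s,t) separates as P(s) + Q(t), so its minimum is min P + min Q.
P'(s) = 2s - 2 vanishes at s ∈ {1}; Q'(t) = 2(t + 4) vanishes at t ∈ {-4}.
Local minima of P (where P''>0): P(1)=-1. Local minima of Q: Q(-4)=-16.
So the global minimum of J is P(1) + Q(-4) = -1 − 16 = -17, attained at (1, -4).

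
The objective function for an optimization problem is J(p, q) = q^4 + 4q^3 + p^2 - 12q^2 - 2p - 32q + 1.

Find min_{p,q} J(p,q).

-64

J(p,q) separates as A(p) + B(q) + 1, so its minimum is min A + min B + 1.
A'(p) = 2p - 2 vanishes at p ∈ {1}; B'(q) = 4(q - 2)(q + 1)(q + 4) vanishes at q ∈ {-4, -1, 2}.
Local minima of A (where A''>0): A(1)=-1. Local minima of B: B(-4)=-64, B(2)=-64.
So the global minimum of J is A(1) + B(-4) + 1 = -1 − 64 + 1 = -64, attained at (1, -4).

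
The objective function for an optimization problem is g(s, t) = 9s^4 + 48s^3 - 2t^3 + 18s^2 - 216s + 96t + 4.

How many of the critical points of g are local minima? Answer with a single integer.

g separates as a function of s plus a function of t, so ∇g=0 decouples.
∂g/∂s = 36(s - 1)(s + 2)(s + 3) = 0 at s ∈ {-3, -2, 1}; ∂g/∂t = -6(t - 4)(t + 4) = 0 at t ∈ {-4, 4}.
The Hessian is diagonal: diag(g_ss, g_tt). Second derivatives: g_ss(-3)=144, g_ss(-2)=-108, g_ss(1)=432; g_tt(-4)=48, g_tt(4)=-48.
Local minima occur where both diagonal entries positive: (-3, -4), (1, -4). Count: 2.

2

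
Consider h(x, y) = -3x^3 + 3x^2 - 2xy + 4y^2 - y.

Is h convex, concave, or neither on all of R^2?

neither

The term -3x^3 is cubic, so the Hessian is not constant.
∂²h/∂x² = -18x + 6, which takes both signs as x varies (negative for sufficiently large x). A diagonal entry of the Hessian changing sign means the Hessian is neither positive- nor negative-semidefinite on all of R^2.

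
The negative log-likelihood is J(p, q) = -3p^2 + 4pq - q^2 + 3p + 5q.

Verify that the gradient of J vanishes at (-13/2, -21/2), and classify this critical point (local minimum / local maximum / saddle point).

∇J = (-6p + 4q + 3, 4p - 2q + 5); substituting (-13/2, -21/2) gives ∇J = (0, 0), so (-13/2, -21/2) is indeed a critical point.
The Hessian of J is constant: H = [[-6, 4], [4, -2]].
det(H) = (-6)·(-2) − 4² = -4.
Since det(H) < 0, H is indefinite and the critical point is a saddle point.

saddle point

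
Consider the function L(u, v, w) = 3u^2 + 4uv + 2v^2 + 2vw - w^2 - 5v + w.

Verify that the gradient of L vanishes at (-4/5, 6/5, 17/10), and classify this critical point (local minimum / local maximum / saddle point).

∇L = (6u + 4v, 4u + 4v + 2w - 5, 2v - 2w + 1); substituting (-4/5, 6/5, 17/10) gives ∇L = (0, 0, 0), so (-4/5, 6/5, 17/10) is indeed a critical point.
The Hessian is constant: H = [[6, 4, 0], [4, 4, 2], [0, 2, -2]].
Leading principal minors: Δ₁ = 6, Δ₂ = 8, Δ₃ = -40.
The minors fit neither the all-positive nor the alternating-sign pattern, so H is indefinite: a saddle point.

saddle point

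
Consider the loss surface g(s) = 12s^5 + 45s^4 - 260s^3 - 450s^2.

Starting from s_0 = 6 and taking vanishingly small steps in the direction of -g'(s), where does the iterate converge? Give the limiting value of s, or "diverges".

3

g'(s) = 60s(s - 3)(s + 1)(s + 5), so g'(6) = 83160.
Gradient descent moves in the -g' direction, i.e. s is decreasing.
The nearest critical point in that direction is s = 3, where g'' = 5760 > 0 (a local minimum). The iterate converges there.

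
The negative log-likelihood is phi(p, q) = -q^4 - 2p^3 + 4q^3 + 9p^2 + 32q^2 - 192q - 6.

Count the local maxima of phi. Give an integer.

2

phi separates as a function of p plus a function of q, so ∇phi=0 decouples.
∂phi/∂p = -6p(p - 3) = 0 at p ∈ {0, 3}; ∂phi/∂q = -4(q - 4)(q - 3)(q + 4) = 0 at q ∈ {-4, 3, 4}.
The Hessian is diagonal: diag(phi_pp, phi_qq). Second derivatives: phi_pp(0)=18, phi_pp(3)=-18; phi_qq(-4)=-224, phi_qq(3)=28, phi_qq(4)=-32.
Local maxima occur where both diagonal entries negative: (3, -4), (3, 4). Count: 2.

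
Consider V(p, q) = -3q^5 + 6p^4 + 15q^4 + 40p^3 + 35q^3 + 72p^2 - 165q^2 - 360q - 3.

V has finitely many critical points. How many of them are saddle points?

6

V separates as a function of p plus a function of q, so ∇V=0 decouples.
∂V/∂p = 24p(p + 2)(p + 3) = 0 at p ∈ {-3, -2, 0}; ∂V/∂q = -15(q - 4)(q - 3)(q + 1)(q + 2) = 0 at q ∈ {-2, -1, 3, 4}.
The Hessian is diagonal: diag(V_pp, V_qq). Second derivatives: V_pp(-3)=72, V_pp(-2)=-48, V_pp(0)=144; V_qq(-2)=450, V_qq(-1)=-300, V_qq(3)=300, V_qq(4)=-450.
Saddle points occur where the two diagonal entries have opposite signs: (-3, -1), (-3, 4), (-2, -2), (-2, 3), (0, -1), (0, 4). Count: 6.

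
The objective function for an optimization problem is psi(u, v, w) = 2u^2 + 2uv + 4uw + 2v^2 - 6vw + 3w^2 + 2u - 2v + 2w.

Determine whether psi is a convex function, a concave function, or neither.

neither

psi is quadratic, so its Hessian is the constant matrix H = [[4, 2, 4], [2, 4, -6], [4, -6, 6]].
Leading principal minors: 4, 12, -232.
Neither pattern holds ⇒ H is indefinite ⇒ neither convex nor concave.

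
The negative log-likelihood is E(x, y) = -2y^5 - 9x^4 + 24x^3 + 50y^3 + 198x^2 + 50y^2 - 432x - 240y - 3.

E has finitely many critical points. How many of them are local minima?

2

E separates as a function of x plus a function of y, so ∇E=0 decouples.
∂E/∂x = -36(x - 4)(x - 1)(x + 3) = 0 at x ∈ {-3, 1, 4}; ∂E/∂y = -10(y - 4)(y - 1)(y + 2)(y + 3) = 0 at y ∈ {-3, -2, 1, 4}.
The Hessian is diagonal: diag(E_xx, E_yy). Second derivatives: E_xx(-3)=-1008, E_xx(1)=432, E_xx(4)=-756; E_yy(-3)=280, E_yy(-2)=-180, E_yy(1)=360, E_yy(4)=-1260.
Local minima occur where both diagonal entries positive: (1, -3), (1, 1). Count: 2.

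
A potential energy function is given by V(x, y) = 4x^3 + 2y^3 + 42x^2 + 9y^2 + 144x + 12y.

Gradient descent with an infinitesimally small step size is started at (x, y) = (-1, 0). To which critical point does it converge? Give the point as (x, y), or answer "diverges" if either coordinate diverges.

(-3, -1)

V is separable, so gradient descent decouples: x follows -∂V/∂x, y follows -∂V/∂y.
∂V/∂x = 12(x + 3)(x + 4); at x=-1 this is 72, so x decreases.
∂V/∂y = 6(y + 1)(y + 2); at y=0 this is 12, so y decreases.
x converges to its nearest critical value -3 (a local min of the x-part); y converges to -1. The iterate converges to (-3, -1).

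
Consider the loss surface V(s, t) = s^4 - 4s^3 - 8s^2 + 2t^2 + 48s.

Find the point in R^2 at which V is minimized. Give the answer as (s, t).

(-2, 0)

V(s,t) separates as P(s) + Q(t), so its minimum is min P + min Q.
P'(s) = 4(s - 3)(s - 2)(s + 2) vanishes at s ∈ {-2, 2, 3}; Q'(t) = 4t vanishes at t ∈ {0}.
Local minima of P (where P''>0): P(-2)=-80, P(3)=45. Local minima of Q: Q(0)=0.
So the global minimum of V is P(-2) + Q(0) = -80 + 0 = -80, attained at (-2, 0).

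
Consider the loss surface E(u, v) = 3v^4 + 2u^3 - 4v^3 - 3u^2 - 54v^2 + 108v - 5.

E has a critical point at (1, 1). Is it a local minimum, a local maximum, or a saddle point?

The mixed partial ∂²E/∂u∂v is 0, so the Hessian at any point is diag(E_uu, E_vv) = diag(6(2u - 1), 12(3v^2 - 2v - 9)).
At (1, 1): H = diag(6, -96).
The eigenvalues have opposite signs, so H is indefinite: a saddle point.

saddle point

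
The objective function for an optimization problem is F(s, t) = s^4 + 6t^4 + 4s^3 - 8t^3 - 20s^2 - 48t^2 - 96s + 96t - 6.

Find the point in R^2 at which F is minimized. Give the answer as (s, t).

(3, -2)

F(s,t) separates as P(s) + Q(t) − 6, so its minimum is min P + min Q − 6.
P'(s) = 4(s - 3)(s + 2)(s + 4) vanishes at s ∈ {-4, -2, 3}; Q'(t) = 24(t - 2)(t - 1)(t + 2) vanishes at t ∈ {-2, 1, 2}.
Local minima of P (where P''>0): P(-4)=64, P(3)=-279. Local minima of Q: Q(-2)=-224, Q(2)=32.
So the global minimum of F is P(3) + Q(-2) − 6 = -279 − 224 − 6 = -509, attained at (3, -2).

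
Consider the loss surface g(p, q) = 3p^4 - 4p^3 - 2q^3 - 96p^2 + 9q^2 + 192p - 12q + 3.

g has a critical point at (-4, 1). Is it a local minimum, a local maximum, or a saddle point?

local minimum

The mixed partial ∂²g/∂p∂q is 0, so the Hessian at any point is diag(g_pp, g_qq) = diag(12(3p^2 - 2p - 16), 6(-2q + 3)).
At (-4, 1): H = diag(480, 6).
Both eigenvalues are positive, so H is positive definite: a local minimum.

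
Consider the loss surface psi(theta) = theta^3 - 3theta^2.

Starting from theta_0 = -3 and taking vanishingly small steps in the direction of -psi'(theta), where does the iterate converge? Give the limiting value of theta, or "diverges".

diverges

psi'(theta) = 3theta(theta - 2), so psi'(-3) = 45.
Gradient descent moves in the -psi' direction, i.e. theta is decreasing.
There is no critical point below theta=-3, and psi' keeps the same sign, so the iterate runs off to −∞.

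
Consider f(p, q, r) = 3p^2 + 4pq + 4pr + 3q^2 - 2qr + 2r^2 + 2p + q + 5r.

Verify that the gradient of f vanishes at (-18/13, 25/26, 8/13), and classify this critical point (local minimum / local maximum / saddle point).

∇f = (6p + 4q + 4r + 2, 4p + 6q - 2r + 1, 4p - 2q + 4r + 5); substituting (-18/13, 25/26, 8/13) gives ∇f = (0, 0, 0), so (-18/13, 25/26, 8/13) is indeed a critical point.
The Hessian is constant: H = [[6, 4, 4], [4, 6, -2], [4, -2, 4]].
Leading principal minors: Δ₁ = 6, Δ₂ = 20, Δ₃ = -104.
The minors fit neither the all-positive nor the alternating-sign pattern, so H is indefinite: a saddle point.

saddle point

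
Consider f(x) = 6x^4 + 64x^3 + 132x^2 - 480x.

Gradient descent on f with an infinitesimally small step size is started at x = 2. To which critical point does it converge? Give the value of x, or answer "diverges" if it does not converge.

f'(x) = 24(x - 1)(x + 4)(x + 5), so f'(2) = 1008.
Gradient descent moves in the -f' direction, i.e. x is decreasing.
The nearest critical point in that direction is x = 1, where f'' = 720 > 0 (a local minimum). The iterate converges there.

1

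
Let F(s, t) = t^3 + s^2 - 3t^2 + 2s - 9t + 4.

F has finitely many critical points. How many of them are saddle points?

1

F separates as a function of s plus a function of t, so ∇F=0 decouples.
∂F/∂s = 2(s + 1) = 0 at s ∈ {-1}; ∂F/∂t = 3(t - 3)(t + 1) = 0 at t ∈ {-1, 3}.
The Hessian is diagonal: diag(F_ss, F_tt). Second derivatives: F_ss(-1)=2; F_tt(-1)=-12, F_tt(3)=12.
Saddle points occur where the two diagonal entries have opposite signs: (-1, -1). Count: 1.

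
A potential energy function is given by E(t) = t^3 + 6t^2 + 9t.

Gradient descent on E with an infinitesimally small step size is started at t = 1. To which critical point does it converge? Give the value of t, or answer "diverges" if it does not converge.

-1

E'(t) = 3(t + 1)(t + 3), so E'(1) = 24.
Gradient descent moves in the -E' direction, i.e. t is decreasing.
The nearest critical point in that direction is t = -1, where E'' = 6 > 0 (a local minimum). The iterate converges there.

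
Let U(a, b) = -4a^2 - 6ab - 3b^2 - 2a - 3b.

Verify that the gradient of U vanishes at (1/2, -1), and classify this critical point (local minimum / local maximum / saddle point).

local maximum

∇U = (-8a - 6b - 2, -6a - 6b - 3); substituting (1/2, -1) gives ∇U = (0, 0), so (1/2, -1) is indeed a critical point.
The Hessian of U is constant: H = [[-8, -6], [-6, -6]].
det(H) = (-8)·(-6) − (-6)² = 12.
det(H) > 0 and tr(H) = -14 < 0, so H is negative definite and the point is a local maximum.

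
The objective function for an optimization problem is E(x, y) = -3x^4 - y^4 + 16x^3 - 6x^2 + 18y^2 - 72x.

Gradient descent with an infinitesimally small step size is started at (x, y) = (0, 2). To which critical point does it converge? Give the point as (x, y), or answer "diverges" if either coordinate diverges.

E is separable, so gradient descent decouples: x follows -∂E/∂x, y follows -∂E/∂y.
∂E/∂x = -12(x - 3)(x - 2)(x + 1); at x=0 this is -72, so x increases.
∂E/∂y = -4y(y - 3)(y + 3); at y=2 this is 40, so y decreases.
x converges to its nearest critical value 2 (a local min of the x-part); y converges to 0. The iterate converges to (2, 0).

(2, 0)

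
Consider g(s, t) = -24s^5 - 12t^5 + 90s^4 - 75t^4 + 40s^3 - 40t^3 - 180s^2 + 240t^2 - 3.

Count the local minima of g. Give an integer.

g separates as a function of s plus a function of t, so ∇g=0 decouples.
∂g/∂s = -120s(s - 3)(s - 1)(s + 1) = 0 at s ∈ {-1, 0, 1, 3}; ∂g/∂t = -60t(t - 1)(t + 2)(t + 4) = 0 at t ∈ {-4, -2, 0, 1}.
The Hessian is diagonal: diag(g_ss, g_tt). Second derivatives: g_ss(-1)=960, g_ss(0)=-360, g_ss(1)=480, g_ss(3)=-2880; g_tt(-4)=2400, g_tt(-2)=-720, g_tt(0)=480, g_tt(1)=-900.
Local minima occur where both diagonal entries positive: (-1, -4), (-1, 0), (1, -4), (1, 0). Count: 4.

4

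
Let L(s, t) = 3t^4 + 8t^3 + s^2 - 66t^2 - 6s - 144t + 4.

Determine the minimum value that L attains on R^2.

L(s,t) separates as P(s) + Q(t) + 4, so its minimum is min P + min Q + 4.
P'(s) = 2s - 6 vanishes at s ∈ {3}; Q'(t) = 12(t - 3)(t + 1)(t + 4) vanishes at t ∈ {-4, -1, 3}.
Local minima of P (where P''>0): P(3)=-9. Local minima of Q: Q(-4)=-224, Q(3)=-567.
So the global minimum of L is P(3) + Q(3) + 4 = -9 − 567 + 4 = -572, attained at (3, 3).

-572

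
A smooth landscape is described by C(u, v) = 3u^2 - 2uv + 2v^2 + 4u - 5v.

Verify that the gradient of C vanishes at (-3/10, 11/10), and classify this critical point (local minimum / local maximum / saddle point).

local minimum

∇C = (6u - 2v + 4, -2u + 4v - 5); substituting (-3/10, 11/10) gives ∇C = (0, 0), so (-3/10, 11/10) is indeed a critical point.
The Hessian of C is constant: H = [[6, -2], [-2, 4]].
det(H) = 6·4 − (-2)² = 20.
det(H) > 0 and tr(H) = 10 > 0, so H is positive definite and the point is a local minimum.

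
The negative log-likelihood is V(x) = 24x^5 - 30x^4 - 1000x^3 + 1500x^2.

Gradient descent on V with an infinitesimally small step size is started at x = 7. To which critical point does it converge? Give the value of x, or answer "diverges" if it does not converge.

5

V'(x) = 120x(x - 5)(x - 1)(x + 5), so V'(7) = 120960.
Gradient descent moves in the -V' direction, i.e. x is decreasing.
The nearest critical point in that direction is x = 5, where V'' = 24000 > 0 (a local minimum). The iterate converges there.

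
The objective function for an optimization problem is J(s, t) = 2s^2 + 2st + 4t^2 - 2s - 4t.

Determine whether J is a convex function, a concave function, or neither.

convex

J is quadratic, so its Hessian is the constant matrix H = [[4, 2], [2, 8]].
det(H) = 28, tr(H) = 12.
det(H) > 0 and tr(H) > 0, so H is positive definite everywhere: convex.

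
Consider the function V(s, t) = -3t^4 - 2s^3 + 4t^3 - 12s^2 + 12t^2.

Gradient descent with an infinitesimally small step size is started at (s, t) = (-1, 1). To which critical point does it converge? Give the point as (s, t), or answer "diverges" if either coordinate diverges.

(-4, 0)

V is separable, so gradient descent decouples: s follows -∂V/∂s, t follows -∂V/∂t.
∂V/∂s = -6s(s + 4); at s=-1 this is 18, so s decreases.
∂V/∂t = -12t(t - 2)(t + 1); at t=1 this is 24, so t decreases.
s converges to its nearest critical value -4 (a local min of the s-part); t converges to 0. The iterate converges to (-4, 0).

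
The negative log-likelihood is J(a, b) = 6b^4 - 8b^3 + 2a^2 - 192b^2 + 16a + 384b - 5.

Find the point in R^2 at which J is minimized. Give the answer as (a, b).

(-4, -4)

J(a,b) separates as P(a) + Q(b) − 5, so its minimum is min P + min Q − 5.
P'(a) = 4a + 16 vanishes at a ∈ {-4}; Q'(b) = 24(b - 4)(b - 1)(b + 4) vanishes at b ∈ {-4, 1, 4}.
Local minima of P (where P''>0): P(-4)=-32. Local minima of Q: Q(-4)=-2560, Q(4)=-512.
So the global minimum of J is P(-4) + Q(-4) − 5 = -32 − 2560 − 5 = -2597, attained at (-4, -4).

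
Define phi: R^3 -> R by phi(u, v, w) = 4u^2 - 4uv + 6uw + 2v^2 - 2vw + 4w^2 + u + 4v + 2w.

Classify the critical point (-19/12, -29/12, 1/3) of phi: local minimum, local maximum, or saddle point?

local minimum

The Hessian is constant: H = [[8, -4, 6], [-4, 4, -2], [6, -2, 8]].
Leading principal minors: Δ₁ = 8, Δ₂ = 16, Δ₃ = 48.
All leading minors are positive, so H is positive definite: a local minimum.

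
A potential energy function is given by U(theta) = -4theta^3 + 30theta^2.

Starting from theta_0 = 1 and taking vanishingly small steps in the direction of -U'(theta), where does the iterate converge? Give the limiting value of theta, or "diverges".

0

U'(theta) = -12theta(theta - 5), so U'(1) = 48.
Gradient descent moves in the -U' direction, i.e. theta is decreasing.
The nearest critical point in that direction is theta = 0, where U'' = 60 > 0 (a local minimum). The iterate converges there.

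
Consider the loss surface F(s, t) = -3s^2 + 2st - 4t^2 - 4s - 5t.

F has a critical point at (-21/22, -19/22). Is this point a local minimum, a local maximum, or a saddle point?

local maximum

The Hessian of F is constant: H = [[-6, 2], [2, -8]].
det(H) = (-6)·(-8) − 2² = 44.
det(H) > 0 and tr(H) = -14 < 0, so H is negative definite and the point is a local maximum.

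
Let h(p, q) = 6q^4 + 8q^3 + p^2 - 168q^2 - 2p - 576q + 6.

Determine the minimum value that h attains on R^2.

-2939

h(p,q) separates as A(p) + B(q) + 6, so its minimum is min A + min B + 6.
A'(p) = 2p - 2 vanishes at p ∈ {1}; B'(q) = 24(q - 4)(q + 2)(q + 3) vanishes at q ∈ {-3, -2, 4}.
Local minima of A (where A''>0): A(1)=-1. Local minima of B: B(-3)=486, B(4)=-2944.
So the global minimum of h is A(1) + B(4) + 6 = -1 − 2944 + 6 = -2939, attained at (1, 4).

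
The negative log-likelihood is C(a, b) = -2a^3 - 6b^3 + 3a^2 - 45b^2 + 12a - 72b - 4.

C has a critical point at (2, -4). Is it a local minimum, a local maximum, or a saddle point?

The mixed partial ∂²C/∂a∂b is 0, so the Hessian at any point is diag(C_aa, C_bb) = diag(6(-2a + 1), -18(2b + 5)).
At (2, -4): H = diag(-18, 54).
The eigenvalues have opposite signs, so H is indefinite: a saddle point.

saddle point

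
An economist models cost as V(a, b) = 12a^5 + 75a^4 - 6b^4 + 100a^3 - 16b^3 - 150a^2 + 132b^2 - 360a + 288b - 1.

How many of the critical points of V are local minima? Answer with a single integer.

2

V separates as a function of a plus a function of b, so ∇V=0 decouples.
∂V/∂a = 60(a - 1)(a + 1)(a + 2)(a + 3) = 0 at a ∈ {-3, -2, -1, 1}; ∂V/∂b = -24(b - 3)(b + 1)(b + 4) = 0 at b ∈ {-4, -1, 3}.
The Hessian is diagonal: diag(V_aa, V_bb). Second derivatives: V_aa(-3)=-480, V_aa(-2)=180, V_aa(-1)=-240, V_aa(1)=1440; V_bb(-4)=-504, V_bb(-1)=288, V_bb(3)=-672.
Local minima occur where both diagonal entries positive: (-2, -1), (1, -1). Count: 2.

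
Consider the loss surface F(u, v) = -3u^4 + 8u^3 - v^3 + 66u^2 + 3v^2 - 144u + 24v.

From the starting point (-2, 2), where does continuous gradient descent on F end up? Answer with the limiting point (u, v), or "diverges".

F is separable, so gradient descent decouples: u follows -∂F/∂u, v follows -∂F/∂v.
∂F/∂u = -12(u - 4)(u - 1)(u + 3); at u=-2 this is -216, so u increases.
∂F/∂v = -3(v - 4)(v + 2); at v=2 this is 24, so v decreases.
u converges to its nearest critical value 1 (a local min of the u-part); v converges to -2. The iterate converges to (1, -2).

(1, -2)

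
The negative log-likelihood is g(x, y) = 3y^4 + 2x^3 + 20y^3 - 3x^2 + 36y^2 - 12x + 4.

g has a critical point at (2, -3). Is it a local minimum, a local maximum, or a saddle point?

The mixed partial ∂²g/∂x∂y is 0, so the Hessian at any point is diag(g_xx, g_yy) = diag(6(2x - 1), 12(3y^2 + 10y + 6)).
At (2, -3): H = diag(18, 36).
Both eigenvalues are positive, so H is positive definite: a local minimum.

local minimum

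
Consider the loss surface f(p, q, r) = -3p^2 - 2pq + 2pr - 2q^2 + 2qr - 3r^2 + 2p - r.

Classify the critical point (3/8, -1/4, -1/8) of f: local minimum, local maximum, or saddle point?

The Hessian is constant: H = [[-6, -2, 2], [-2, -4, 2], [2, 2, -6]].
Leading principal minors: Δ₁ = -6, Δ₂ = 20, Δ₃ = -96.
The minors alternate sign starting negative (−, +, −), so H is negative definite: a local maximum.

local maximum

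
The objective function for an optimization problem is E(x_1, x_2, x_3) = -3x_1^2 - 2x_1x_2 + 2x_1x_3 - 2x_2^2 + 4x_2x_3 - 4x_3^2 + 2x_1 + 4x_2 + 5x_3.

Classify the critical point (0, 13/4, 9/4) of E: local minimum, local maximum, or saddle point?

local maximum

The Hessian is constant: H = [[-6, -2, 2], [-2, -4, 4], [2, 4, -8]].
Leading principal minors: Δ₁ = -6, Δ₂ = 20, Δ₃ = -80.
The minors alternate sign starting negative (−, +, −), so H is negative definite: a local maximum.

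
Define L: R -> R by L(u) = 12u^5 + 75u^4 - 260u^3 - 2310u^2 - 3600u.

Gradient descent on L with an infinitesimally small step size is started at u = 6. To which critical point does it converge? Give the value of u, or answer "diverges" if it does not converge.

L'(u) = 60(u - 4)(u + 1)(u + 3)(u + 5), so L'(6) = 83160.
Gradient descent moves in the -L' direction, i.e. u is decreasing.
The nearest critical point in that direction is u = 4, where L'' = 18900 > 0 (a local minimum). The iterate converges there.

4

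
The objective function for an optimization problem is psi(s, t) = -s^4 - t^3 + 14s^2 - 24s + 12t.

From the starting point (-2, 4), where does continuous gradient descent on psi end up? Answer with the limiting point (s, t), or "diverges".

diverges

psi is separable, so gradient descent decouples: s follows -∂psi/∂s, t follows -∂psi/∂t.
∂psi/∂s = -4(s - 2)(s - 1)(s + 3); at s=-2 this is -48, so s increases.
∂psi/∂t = -3(t - 2)(t + 2); at t=4 this is -36, so t increases.
The t-coordinate has no critical point in that direction and runs off to infinity.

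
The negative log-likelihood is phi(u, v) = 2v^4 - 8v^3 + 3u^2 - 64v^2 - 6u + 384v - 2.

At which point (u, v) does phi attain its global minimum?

phi(u,v) separates as P(u) + Q(v) − 2, so its minimum is min P + min Q − 2.
P'(u) = 6u - 6 vanishes at u ∈ {1}; Q'(v) = 8(v - 4)(v - 3)(v + 4) vanishes at v ∈ {-4, 3, 4}.
Local minima of P (where P''>0): P(1)=-3. Local minima of Q: Q(-4)=-1536, Q(4)=512.
So the global minimum of phi is P(1) + Q(-4) − 2 = -3 − 1536 − 2 = -1541, attained at (1, -4).

(1, -4)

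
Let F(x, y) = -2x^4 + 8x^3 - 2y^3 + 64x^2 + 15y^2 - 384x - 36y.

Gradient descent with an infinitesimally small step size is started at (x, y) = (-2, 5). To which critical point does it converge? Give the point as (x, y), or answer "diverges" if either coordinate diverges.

diverges

F is separable, so gradient descent decouples: x follows -∂F/∂x, y follows -∂F/∂y.
∂F/∂x = -8(x - 4)(x - 3)(x + 4); at x=-2 this is -480, so x increases.
∂F/∂y = -6(y - 3)(y - 2); at y=5 this is -36, so y increases.
The y-coordinate has no critical point in that direction and runs off to infinity.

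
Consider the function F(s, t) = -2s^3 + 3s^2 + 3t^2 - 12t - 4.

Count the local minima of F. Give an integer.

F separates as a function of s plus a function of t, so ∇F=0 decouples.
∂F/∂s = -6s(s - 1) = 0 at s ∈ {0, 1}; ∂F/∂t = 6(t - 2) = 0 at t ∈ {2}.
The Hessian is diagonal: diag(F_ss, F_tt). Second derivatives: F_ss(0)=6, F_ss(1)=-6; F_tt(2)=6.
Local minima occur where both diagonal entries positive: (0, 2). Count: 1.

1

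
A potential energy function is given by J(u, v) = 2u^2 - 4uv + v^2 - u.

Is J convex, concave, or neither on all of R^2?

neither

J is quadratic, so its Hessian is the constant matrix H = [[4, -4], [-4, 2]].
det(H) = -8, tr(H) = 6.
det(H) < 0, so H is indefinite: neither convex nor concave.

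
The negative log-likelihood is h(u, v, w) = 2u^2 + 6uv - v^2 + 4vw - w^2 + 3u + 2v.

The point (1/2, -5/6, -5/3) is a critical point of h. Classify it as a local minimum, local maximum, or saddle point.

saddle point

The Hessian is constant: H = [[4, 6, 0], [6, -2, 4], [0, 4, -2]].
Leading principal minors: Δ₁ = 4, Δ₂ = -44, Δ₃ = 24.
The minors fit neither the all-positive nor the alternating-sign pattern, so H is indefinite: a saddle point.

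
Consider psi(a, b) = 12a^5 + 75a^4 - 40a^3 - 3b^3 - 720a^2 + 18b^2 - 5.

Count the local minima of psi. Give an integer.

2

psi separates as a function of a plus a function of b, so ∇psi=0 decouples.
∂psi/∂a = 60a(a - 2)(a + 3)(a + 4) = 0 at a ∈ {-4, -3, 0, 2}; ∂psi/∂b = -9b(b - 4) = 0 at b ∈ {0, 4}.
The Hessian is diagonal: diag(psi_aa, psi_bb). Second derivatives: psi_aa(-4)=-1440, psi_aa(-3)=900, psi_aa(0)=-1440, psi_aa(2)=3600; psi_bb(0)=36, psi_bb(4)=-36.
Local minima occur where both diagonal entries positive: (-3, 0), (2, 0). Count: 2.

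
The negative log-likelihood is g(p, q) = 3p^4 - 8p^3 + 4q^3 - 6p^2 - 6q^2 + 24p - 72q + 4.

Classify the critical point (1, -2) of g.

The mixed partial ∂²g/∂p∂q is 0, so the Hessian at any point is diag(g_pp, g_qq) = diag(12(3p^2 - 4p - 1), 12(2q - 1)).
At (1, -2): H = diag(-24, -60).
Both eigenvalues are negative, so H is negative definite: a local maximum.

local maximum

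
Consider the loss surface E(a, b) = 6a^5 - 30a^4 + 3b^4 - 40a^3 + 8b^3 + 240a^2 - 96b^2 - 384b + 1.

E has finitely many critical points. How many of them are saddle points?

6

E separates as a function of a plus a function of b, so ∇E=0 decouples.
∂E/∂a = 30a(a - 4)(a - 2)(a + 2) = 0 at a ∈ {-2, 0, 2, 4}; ∂E/∂b = 12(b - 4)(b + 2)(b + 4) = 0 at b ∈ {-4, -2, 4}.
The Hessian is diagonal: diag(E_aa, E_bb). Second derivatives: E_aa(-2)=-1440, E_aa(0)=480, E_aa(2)=-480, E_aa(4)=1440; E_bb(-4)=192, E_bb(-2)=-144, E_bb(4)=576.
Saddle points occur where the two diagonal entries have opposite signs: (-2, -4), (-2, 4), (0, -2), (2, -4), (2, 4), (4, -2). Count: 6.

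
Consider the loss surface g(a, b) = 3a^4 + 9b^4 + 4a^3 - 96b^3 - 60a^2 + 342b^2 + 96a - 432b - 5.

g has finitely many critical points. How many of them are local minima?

g separates as a function of a plus a function of b, so ∇g=0 decouples.
∂g/∂a = 12(a - 2)(a - 1)(a + 4) = 0 at a ∈ {-4, 1, 2}; ∂g/∂b = 36(b - 4)(b - 3)(b - 1) = 0 at b ∈ {1, 3, 4}.
The Hessian is diagonal: diag(g_aa, g_bb). Second derivatives: g_aa(-4)=360, g_aa(1)=-60, g_aa(2)=72; g_bb(1)=216, g_bb(3)=-72, g_bb(4)=108.
Local minima occur where both diagonal entries positive: (-4, 1), (-4, 4), (2, 1), (2, 4). Count: 4.

4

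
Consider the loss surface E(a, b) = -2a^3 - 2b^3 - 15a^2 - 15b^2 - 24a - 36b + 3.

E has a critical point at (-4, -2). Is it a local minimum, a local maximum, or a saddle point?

The mixed partial ∂²E/∂a∂b is 0, so the Hessian at any point is diag(E_aa, E_bb) = diag(-6(2a + 5), -6(2b + 5)).
At (-4, -2): H = diag(18, -6).
The eigenvalues have opposite signs, so H is indefinite: a saddle point.

saddle point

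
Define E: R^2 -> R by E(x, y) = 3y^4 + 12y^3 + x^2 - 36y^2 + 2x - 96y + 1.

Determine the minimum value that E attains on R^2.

E(x,y) separates as P(x) + Q(y) + 1, so its minimum is min P + min Q + 1.
P'(x) = 2x + 2 vanishes at x ∈ {-1}; Q'(y) = 12(y - 2)(y + 1)(y + 4) vanishes at y ∈ {-4, -1, 2}.
Local minima of P (where P''>0): P(-1)=-1. Local minima of Q: Q(-4)=-192, Q(2)=-192.
So the global minimum of E is P(-1) + Q(-4) + 1 = -1 − 192 + 1 = -192, attained at (-1, -4).

-192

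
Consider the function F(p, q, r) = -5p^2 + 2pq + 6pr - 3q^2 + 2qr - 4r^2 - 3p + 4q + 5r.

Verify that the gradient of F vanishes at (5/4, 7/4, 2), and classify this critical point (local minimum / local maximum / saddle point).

∇F = (-10p + 2q + 6r - 3, 2p - 6q + 2r + 4, 6p + 2q - 8r + 5); substituting (5/4, 7/4, 2) gives ∇F = (0, 0, 0), so (5/4, 7/4, 2) is indeed a critical point.
The Hessian is constant: H = [[-10, 2, 6], [2, -6, 2], [6, 2, -8]].
Leading principal minors: Δ₁ = -10, Δ₂ = 56, Δ₃ = -144.
The minors alternate sign starting negative (−, +, −), so H is negative definite: a local maximum.

local maximum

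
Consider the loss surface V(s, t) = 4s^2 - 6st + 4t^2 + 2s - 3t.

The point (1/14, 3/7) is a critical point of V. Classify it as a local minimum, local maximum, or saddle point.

The Hessian of V is constant: H = [[8, -6], [-6, 8]].
det(H) = 8·8 − (-6)² = 28.
det(H) > 0 and tr(H) = 16 > 0, so H is positive definite and the point is a local minimum.

local minimum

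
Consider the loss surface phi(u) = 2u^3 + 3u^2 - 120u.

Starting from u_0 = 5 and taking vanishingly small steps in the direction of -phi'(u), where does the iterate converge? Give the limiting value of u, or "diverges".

4

phi'(u) = 6(u - 4)(u + 5), so phi'(5) = 60.
Gradient descent moves in the -phi' direction, i.e. u is decreasing.
The nearest critical point in that direction is u = 4, where phi'' = 54 > 0 (a local minimum). The iterate converges there.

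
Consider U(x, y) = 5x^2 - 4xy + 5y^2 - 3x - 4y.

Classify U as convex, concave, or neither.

U is quadratic, so its Hessian is the constant matrix H = [[10, -4], [-4, 10]].
det(H) = 84, tr(H) = 20.
det(H) > 0 and tr(H) > 0, so H is positive definite everywhere: convex.

convex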